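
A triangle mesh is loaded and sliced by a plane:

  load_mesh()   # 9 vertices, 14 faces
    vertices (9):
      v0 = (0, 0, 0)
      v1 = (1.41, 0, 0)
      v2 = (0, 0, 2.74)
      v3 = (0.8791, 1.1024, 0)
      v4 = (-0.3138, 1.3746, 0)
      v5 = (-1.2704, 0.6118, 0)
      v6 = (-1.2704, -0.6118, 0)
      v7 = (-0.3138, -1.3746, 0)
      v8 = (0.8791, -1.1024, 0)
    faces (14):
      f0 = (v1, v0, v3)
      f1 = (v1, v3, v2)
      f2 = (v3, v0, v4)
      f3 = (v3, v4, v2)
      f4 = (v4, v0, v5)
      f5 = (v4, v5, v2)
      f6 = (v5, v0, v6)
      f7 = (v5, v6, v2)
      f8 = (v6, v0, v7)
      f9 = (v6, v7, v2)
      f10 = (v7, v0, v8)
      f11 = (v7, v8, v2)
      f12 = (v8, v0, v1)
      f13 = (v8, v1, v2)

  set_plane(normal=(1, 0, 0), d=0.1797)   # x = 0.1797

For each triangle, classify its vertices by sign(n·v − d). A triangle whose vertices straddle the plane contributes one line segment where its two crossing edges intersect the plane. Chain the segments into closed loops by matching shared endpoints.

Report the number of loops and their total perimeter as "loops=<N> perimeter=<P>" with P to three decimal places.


Straddling triangles (8 of 14):
  (v1,v0,v3) [+-+] → (0.1797, 0, 0)–(0.1797, 0.225346, 0)  len=0.2253
  (v1,v3,v2) [++-] → (0.1797, 0.225346, 2.17991)–(0.1797, 0, 2.3908)  len=0.3086
  (v3,v0,v4) [+--] → (0.1797, 0.225346, 0)–(0.1797, 1.26199, 0)  len=1.0366
  (v3,v4,v2) [+--] → (0.1797, 1.26199, 0)–(0.1797, 0.225346, 2.17991)  len=2.4138
  (v7,v0,v8) [--+] → (0.1797, -0.225346, 0)–(0.1797, -1.26199, 0)  len=1.0366
  (v7,v8,v2) [-+-] → (0.1797, -1.26199, 0)–(0.1797, -0.225346, 2.17991)  len=2.4138
  (v8,v0,v1) [+-+] → (0.1797, -0.225346, 0)–(0.1797, 0, 0)  len=0.2253
  (v8,v1,v2) [++-] → (0.1797, 0, 2.3908)–(0.1797, -0.225346, 2.17991)  len=0.3086

Chained into 1 loop(s):
  loop 1: 8 segments, perimeter = 7.9689
Total perimeter = 7.969

loops=1 perimeter=7.969


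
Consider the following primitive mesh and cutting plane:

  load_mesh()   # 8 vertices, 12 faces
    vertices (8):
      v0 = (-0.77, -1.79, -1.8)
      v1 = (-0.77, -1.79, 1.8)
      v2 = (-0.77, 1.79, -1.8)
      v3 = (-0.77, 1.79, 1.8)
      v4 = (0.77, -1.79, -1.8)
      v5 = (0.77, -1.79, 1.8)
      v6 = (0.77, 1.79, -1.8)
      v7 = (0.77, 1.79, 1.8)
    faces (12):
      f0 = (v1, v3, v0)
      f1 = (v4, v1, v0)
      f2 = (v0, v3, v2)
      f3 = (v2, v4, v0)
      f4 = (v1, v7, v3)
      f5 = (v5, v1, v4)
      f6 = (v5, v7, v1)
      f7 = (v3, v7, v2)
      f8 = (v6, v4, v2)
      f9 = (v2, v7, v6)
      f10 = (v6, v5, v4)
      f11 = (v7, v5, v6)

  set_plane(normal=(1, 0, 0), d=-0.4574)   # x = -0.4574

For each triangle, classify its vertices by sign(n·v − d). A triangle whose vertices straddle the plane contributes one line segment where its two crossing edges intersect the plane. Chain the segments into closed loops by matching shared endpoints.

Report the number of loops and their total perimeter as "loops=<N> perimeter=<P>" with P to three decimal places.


loops=1 perimeter=14.360

Straddling triangles (8 of 12):
  (v4,v1,v0) [+--] → (-0.4574, -1.79, 1.06925)–(-0.4574, -1.79, -1.8)  len=2.8692
  (v2,v4,v0) [-+-] → (-0.4574, 1.06331, -1.8)–(-0.4574, -1.79, -1.8)  len=2.8533
  (v1,v7,v3) [-+-] → (-0.4574, -1.06331, 1.8)–(-0.4574, 1.79, 1.8)  len=2.8533
  (v5,v1,v4) [+-+] → (-0.4574, -1.79, 1.8)–(-0.4574, -1.79, 1.06925)  len=0.7308
  (v5,v7,v1) [++-] → (-0.4574, -1.06331, 1.8)–(-0.4574, -1.79, 1.8)  len=0.7267
  (v3,v7,v2) [-+-] → (-0.4574, 1.79, 1.8)–(-0.4574, 1.79, -1.06925)  len=2.8692
  (v6,v4,v2) [++-] → (-0.4574, 1.06331, -1.8)–(-0.4574, 1.79, -1.8)  len=0.7267
  (v2,v7,v6) [-++] → (-0.4574, 1.79, -1.06925)–(-0.4574, 1.79, -1.8)  len=0.7308

Chained into 1 loop(s):
  loop 1: 8 segments, perimeter = 14.3600
Total perimeter = 14.360


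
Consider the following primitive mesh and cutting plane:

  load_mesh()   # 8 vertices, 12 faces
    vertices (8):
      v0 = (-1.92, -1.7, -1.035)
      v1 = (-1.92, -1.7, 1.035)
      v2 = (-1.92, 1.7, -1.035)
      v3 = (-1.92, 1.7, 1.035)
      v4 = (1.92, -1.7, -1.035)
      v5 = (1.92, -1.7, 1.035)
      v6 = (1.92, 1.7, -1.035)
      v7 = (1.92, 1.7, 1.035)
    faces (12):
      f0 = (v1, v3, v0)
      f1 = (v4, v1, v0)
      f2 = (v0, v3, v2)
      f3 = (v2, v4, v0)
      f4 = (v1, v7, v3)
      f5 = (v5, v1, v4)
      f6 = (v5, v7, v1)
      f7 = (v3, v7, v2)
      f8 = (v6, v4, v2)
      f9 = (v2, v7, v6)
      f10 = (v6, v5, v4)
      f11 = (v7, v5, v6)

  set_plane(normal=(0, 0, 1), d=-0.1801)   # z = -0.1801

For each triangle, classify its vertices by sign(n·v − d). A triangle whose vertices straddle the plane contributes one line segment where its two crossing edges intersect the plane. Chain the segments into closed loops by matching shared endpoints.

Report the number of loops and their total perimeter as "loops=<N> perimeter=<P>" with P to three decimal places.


loops=1 perimeter=14.480

Straddling triangles (8 of 12):
  (v1,v3,v0) [++-] → (-1.92, -0.295816, -0.1801)–(-1.92, -1.7, -0.1801)  len=1.4042
  (v4,v1,v0) [-+-] → (0.334099, -1.7, -0.1801)–(-1.92, -1.7, -0.1801)  len=2.2541
  (v0,v3,v2) [-+-] → (-1.92, -0.295816, -0.1801)–(-1.92, 1.7, -0.1801)  len=1.9958
  (v5,v1,v4) [++-] → (0.334099, -1.7, -0.1801)–(1.92, -1.7, -0.1801)  len=1.5859
  (v3,v7,v2) [++-] → (-0.334099, 1.7, -0.1801)–(-1.92, 1.7, -0.1801)  len=1.5859
  (v2,v7,v6) [-+-] → (-0.334099, 1.7, -0.1801)–(1.92, 1.7, -0.1801)  len=2.2541
  (v6,v5,v4) [-+-] → (1.92, 0.295816, -0.1801)–(1.92, -1.7, -0.1801)  len=1.9958
  (v7,v5,v6) [++-] → (1.92, 0.295816, -0.1801)–(1.92, 1.7, -0.1801)  len=1.4042

Chained into 1 loop(s):
  loop 1: 8 segments, perimeter = 14.4800
Total perimeter = 14.480


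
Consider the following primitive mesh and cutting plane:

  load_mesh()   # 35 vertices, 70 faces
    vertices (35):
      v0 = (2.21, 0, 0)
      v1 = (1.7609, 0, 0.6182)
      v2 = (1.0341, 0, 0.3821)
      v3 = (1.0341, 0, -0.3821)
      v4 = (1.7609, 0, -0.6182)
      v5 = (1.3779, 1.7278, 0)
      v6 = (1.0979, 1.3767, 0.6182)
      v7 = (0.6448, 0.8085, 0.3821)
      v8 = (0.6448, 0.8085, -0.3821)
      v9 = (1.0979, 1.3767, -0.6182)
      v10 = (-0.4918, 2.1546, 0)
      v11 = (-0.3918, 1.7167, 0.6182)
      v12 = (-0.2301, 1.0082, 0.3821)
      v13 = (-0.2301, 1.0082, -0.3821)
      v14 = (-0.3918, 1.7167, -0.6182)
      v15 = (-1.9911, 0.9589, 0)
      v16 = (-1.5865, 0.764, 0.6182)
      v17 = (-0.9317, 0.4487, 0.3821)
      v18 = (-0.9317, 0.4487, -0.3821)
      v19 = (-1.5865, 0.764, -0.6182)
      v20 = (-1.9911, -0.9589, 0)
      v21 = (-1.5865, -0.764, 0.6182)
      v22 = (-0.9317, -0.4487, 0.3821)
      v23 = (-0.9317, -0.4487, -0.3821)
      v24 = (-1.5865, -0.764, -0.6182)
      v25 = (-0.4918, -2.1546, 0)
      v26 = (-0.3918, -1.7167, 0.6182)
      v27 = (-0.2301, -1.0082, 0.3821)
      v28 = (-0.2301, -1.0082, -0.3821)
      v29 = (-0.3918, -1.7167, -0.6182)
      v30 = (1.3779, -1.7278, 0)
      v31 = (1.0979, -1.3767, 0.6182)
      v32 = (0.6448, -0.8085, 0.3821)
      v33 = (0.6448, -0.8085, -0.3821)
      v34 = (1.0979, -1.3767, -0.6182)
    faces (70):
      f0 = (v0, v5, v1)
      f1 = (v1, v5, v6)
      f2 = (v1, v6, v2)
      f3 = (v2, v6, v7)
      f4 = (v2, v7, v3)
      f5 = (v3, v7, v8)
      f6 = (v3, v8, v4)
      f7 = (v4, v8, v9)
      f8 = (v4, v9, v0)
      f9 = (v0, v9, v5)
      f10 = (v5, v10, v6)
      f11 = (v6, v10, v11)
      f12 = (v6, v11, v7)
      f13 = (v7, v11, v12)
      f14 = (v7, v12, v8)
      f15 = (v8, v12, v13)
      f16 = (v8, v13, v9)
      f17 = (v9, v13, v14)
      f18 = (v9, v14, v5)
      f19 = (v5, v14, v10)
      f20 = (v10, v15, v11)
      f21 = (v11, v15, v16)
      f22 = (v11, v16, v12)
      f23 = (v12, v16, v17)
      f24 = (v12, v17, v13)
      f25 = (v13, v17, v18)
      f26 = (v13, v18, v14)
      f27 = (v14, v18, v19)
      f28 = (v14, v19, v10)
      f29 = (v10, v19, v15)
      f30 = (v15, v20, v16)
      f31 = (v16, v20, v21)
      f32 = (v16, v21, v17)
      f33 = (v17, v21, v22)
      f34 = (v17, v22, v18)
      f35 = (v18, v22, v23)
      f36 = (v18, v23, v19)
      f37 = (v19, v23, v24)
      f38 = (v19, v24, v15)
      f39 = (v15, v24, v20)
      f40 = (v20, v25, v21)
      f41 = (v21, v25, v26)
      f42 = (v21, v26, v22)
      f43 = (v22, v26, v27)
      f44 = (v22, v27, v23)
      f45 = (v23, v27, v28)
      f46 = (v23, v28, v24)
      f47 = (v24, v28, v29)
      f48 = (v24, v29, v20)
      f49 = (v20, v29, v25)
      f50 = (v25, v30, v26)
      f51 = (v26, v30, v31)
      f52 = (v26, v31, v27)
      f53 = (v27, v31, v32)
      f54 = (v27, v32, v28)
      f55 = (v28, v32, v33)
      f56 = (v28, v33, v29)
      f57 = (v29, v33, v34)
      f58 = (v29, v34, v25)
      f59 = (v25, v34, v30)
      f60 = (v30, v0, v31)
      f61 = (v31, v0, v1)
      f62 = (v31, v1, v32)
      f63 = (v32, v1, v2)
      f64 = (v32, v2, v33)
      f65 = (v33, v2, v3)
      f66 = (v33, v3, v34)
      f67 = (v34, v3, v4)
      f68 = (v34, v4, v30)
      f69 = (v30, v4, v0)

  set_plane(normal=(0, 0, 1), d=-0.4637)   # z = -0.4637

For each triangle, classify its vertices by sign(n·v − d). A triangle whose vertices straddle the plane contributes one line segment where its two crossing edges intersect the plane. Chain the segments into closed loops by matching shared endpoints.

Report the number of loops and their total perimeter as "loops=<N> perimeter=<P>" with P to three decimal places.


Straddling triangles (28 of 70):
  (v3,v8,v4) [++-] → (1.03054, 0.529069, -0.4637)–(1.28529, 0, -0.4637)  len=0.5872
  (v4,v8,v9) [-+-] → (1.03054, 0.529069, -0.4637)–(0.801399, 1.00488, -0.4637)  len=0.5281
  (v4,v9,v0) [--+] → (1.37584, 1.03264, -0.4637)–(1.87314, 0, -0.4637)  len=1.1461
  (v0,v9,v5) [+-+] → (1.37584, 1.03264, -0.4637)–(1.16788, 1.46445, -0.4637)  len=0.4793
  (v8,v13,v9) [++-] → (0.228878, 1.13556, -0.4637)–(0.801399, 1.00488, -0.4637)  len=0.5872
  (v9,v13,v14) [-+-] → (0.228878, 1.13556, -0.4637)–(-0.285986, 1.25307, -0.4637)  len=0.5281
  (v9,v14,v5) [--+] → (0.0504819, 1.71947, -0.4637)–(1.16788, 1.46445, -0.4637)  len=1.1461
  (v5,v14,v10) [+-+] → (0.0504819, 1.71947, -0.4637)–(-0.416792, 1.82614, -0.4637)  len=0.4793
  (v13,v18,v14) [++-] → (-0.745102, 0.886941, -0.4637)–(-0.285986, 1.25307, -0.4637)  len=0.5872
  (v14,v18,v19) [-+-] → (-0.745102, 0.886941, -0.4637)–(-1.15801, 0.557673, -0.4637)  len=0.5281
  (v14,v19,v10) [--+] → (-1.31291, 1.11154, -0.4637)–(-0.416792, 1.82614, -0.4637)  len=1.1462
  (v10,v19,v15) [+-+] → (-1.31291, 1.11154, -0.4637)–(-1.68762, 0.812709, -0.4637)  len=0.4793
  (v18,v23,v19) [++-] → (-1.15801, -0.0295712, -0.4637)–(-1.15801, 0.557673, -0.4637)  len=0.5872
  (v19,v23,v24) [-+-] → (-1.15801, -0.0295712, -0.4637)–(-1.15801, -0.557673, -0.4637)  len=0.5281
  (v19,v24,v15) [--+] → (-1.68762, -0.333414, -0.4637)–(-1.68762, 0.812709, -0.4637)  len=1.1461
  (v15,v24,v20) [+-+] → (-1.68762, -0.333414, -0.4637)–(-1.68762, -0.812709, -0.4637)  len=0.4793
  (v23,v28,v24) [++-] → (-0.698894, -0.923801, -0.4637)–(-1.15801, -0.557673, -0.4637)  len=0.5872
  (v24,v28,v29) [-+-] → (-0.698894, -0.923801, -0.4637)–(-0.285986, -1.25307, -0.4637)  len=0.5281
  (v24,v29,v20) [--+] → (-0.791496, -1.52731, -0.4637)–(-1.68762, -0.812709, -0.4637)  len=1.1462
  (v20,v29,v25) [+-+] → (-0.791496, -1.52731, -0.4637)–(-0.416792, -1.82614, -0.4637)  len=0.4793
  (v28,v33,v29) [++-] → (0.286534, -1.12239, -0.4637)–(-0.285986, -1.25307, -0.4637)  len=0.5872
  (v29,v33,v34) [-+-] → (0.286534, -1.12239, -0.4637)–(0.801399, -1.00488, -0.4637)  len=0.5281
  (v29,v34,v25) [--+] → (0.700604, -1.57111, -0.4637)–(-0.416792, -1.82614, -0.4637)  len=1.1461
  (v25,v34,v30) [+-+] → (0.700604, -1.57111, -0.4637)–(1.16788, -1.46445, -0.4637)  len=0.4793
  (v33,v3,v34) [++-] → (1.05615, -0.47581, -0.4637)–(0.801399, -1.00488, -0.4637)  len=0.5872
  (v34,v3,v4) [-+-] → (1.05615, -0.47581, -0.4637)–(1.28529, 0, -0.4637)  len=0.5281
  (v34,v4,v30) [--+] → (1.66518, -0.43181, -0.4637)–(1.16788, -1.46445, -0.4637)  len=1.1461
  (v30,v4,v0) [+-+] → (1.66518, -0.43181, -0.4637)–(1.87314, 0, -0.4637)  len=0.4793

Chained into 2 loop(s):
  loop 1: 14 segments, perimeter = 7.8074
  loop 2: 14 segments, perimeter = 11.3780
Total perimeter = 19.185

loops=2 perimeter=19.185


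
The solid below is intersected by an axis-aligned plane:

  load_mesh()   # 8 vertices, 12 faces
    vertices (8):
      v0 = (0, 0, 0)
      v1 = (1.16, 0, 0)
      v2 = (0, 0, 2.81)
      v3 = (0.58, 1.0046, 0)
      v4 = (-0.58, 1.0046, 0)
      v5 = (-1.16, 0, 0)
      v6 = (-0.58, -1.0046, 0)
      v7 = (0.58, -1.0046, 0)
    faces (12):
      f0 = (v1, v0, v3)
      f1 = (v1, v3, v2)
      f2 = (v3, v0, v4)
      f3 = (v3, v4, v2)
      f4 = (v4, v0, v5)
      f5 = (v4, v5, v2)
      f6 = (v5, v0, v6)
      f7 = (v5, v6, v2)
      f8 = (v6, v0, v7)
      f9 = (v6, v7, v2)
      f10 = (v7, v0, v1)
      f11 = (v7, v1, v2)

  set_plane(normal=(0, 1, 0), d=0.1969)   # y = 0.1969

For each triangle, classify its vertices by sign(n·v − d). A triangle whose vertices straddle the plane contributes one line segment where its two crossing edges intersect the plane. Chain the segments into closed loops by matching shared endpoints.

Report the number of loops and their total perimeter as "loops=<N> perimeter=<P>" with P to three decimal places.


Straddling triangles (6 of 12):
  (v1,v0,v3) [--+] → (0.113679, 0.1969, 0)–(1.04632, 0.1969, 0)  len=0.9326
  (v1,v3,v2) [-+-] → (1.04632, 0.1969, 0)–(0.113679, 0.1969, 2.25924)  len=2.4442
  (v3,v0,v4) [+-+] → (0.113679, 0.1969, 0)–(-0.113679, 0.1969, 0)  len=0.2274
  (v3,v4,v2) [++-] → (-0.113679, 0.1969, 2.25924)–(0.113679, 0.1969, 2.25924)  len=0.2274
  (v4,v0,v5) [+--] → (-0.113679, 0.1969, 0)–(-1.04632, 0.1969, 0)  len=0.9326
  (v4,v5,v2) [+--] → (-1.04632, 0.1969, 0)–(-0.113679, 0.1969, 2.25924)  len=2.4442

Chained into 1 loop(s):
  loop 1: 6 segments, perimeter = 7.2084
Total perimeter = 7.208

loops=1 perimeter=7.208


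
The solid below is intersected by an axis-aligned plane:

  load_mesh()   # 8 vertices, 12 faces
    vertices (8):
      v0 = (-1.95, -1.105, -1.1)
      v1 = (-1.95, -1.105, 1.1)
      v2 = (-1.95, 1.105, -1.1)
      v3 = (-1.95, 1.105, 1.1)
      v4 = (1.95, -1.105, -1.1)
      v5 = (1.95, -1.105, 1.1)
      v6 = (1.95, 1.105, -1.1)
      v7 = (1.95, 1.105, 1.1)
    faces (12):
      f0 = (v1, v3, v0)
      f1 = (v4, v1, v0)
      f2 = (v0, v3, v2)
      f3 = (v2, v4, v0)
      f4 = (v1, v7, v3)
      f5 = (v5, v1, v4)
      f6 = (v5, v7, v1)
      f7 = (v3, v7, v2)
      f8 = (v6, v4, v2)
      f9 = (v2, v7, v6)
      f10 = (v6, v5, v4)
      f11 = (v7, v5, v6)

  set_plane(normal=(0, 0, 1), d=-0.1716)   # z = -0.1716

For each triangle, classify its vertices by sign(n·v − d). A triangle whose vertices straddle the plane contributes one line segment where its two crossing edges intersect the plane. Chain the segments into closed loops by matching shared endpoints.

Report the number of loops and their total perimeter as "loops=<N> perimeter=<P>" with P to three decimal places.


Straddling triangles (8 of 12):
  (v1,v3,v0) [++-] → (-1.95, -0.17238, -0.1716)–(-1.95, -1.105, -0.1716)  len=0.9326
  (v4,v1,v0) [-+-] → (0.3042, -1.105, -0.1716)–(-1.95, -1.105, -0.1716)  len=2.2542
  (v0,v3,v2) [-+-] → (-1.95, -0.17238, -0.1716)–(-1.95, 1.105, -0.1716)  len=1.2774
  (v5,v1,v4) [++-] → (0.3042, -1.105, -0.1716)–(1.95, -1.105, -0.1716)  len=1.6458
  (v3,v7,v2) [++-] → (-0.3042, 1.105, -0.1716)–(-1.95, 1.105, -0.1716)  len=1.6458
  (v2,v7,v6) [-+-] → (-0.3042, 1.105, -0.1716)–(1.95, 1.105, -0.1716)  len=2.2542
  (v6,v5,v4) [-+-] → (1.95, 0.17238, -0.1716)–(1.95, -1.105, -0.1716)  len=1.2774
  (v7,v5,v6) [++-] → (1.95, 0.17238, -0.1716)–(1.95, 1.105, -0.1716)  len=0.9326

Chained into 1 loop(s):
  loop 1: 8 segments, perimeter = 12.2200
Total perimeter = 12.220

loops=1 perimeter=12.220


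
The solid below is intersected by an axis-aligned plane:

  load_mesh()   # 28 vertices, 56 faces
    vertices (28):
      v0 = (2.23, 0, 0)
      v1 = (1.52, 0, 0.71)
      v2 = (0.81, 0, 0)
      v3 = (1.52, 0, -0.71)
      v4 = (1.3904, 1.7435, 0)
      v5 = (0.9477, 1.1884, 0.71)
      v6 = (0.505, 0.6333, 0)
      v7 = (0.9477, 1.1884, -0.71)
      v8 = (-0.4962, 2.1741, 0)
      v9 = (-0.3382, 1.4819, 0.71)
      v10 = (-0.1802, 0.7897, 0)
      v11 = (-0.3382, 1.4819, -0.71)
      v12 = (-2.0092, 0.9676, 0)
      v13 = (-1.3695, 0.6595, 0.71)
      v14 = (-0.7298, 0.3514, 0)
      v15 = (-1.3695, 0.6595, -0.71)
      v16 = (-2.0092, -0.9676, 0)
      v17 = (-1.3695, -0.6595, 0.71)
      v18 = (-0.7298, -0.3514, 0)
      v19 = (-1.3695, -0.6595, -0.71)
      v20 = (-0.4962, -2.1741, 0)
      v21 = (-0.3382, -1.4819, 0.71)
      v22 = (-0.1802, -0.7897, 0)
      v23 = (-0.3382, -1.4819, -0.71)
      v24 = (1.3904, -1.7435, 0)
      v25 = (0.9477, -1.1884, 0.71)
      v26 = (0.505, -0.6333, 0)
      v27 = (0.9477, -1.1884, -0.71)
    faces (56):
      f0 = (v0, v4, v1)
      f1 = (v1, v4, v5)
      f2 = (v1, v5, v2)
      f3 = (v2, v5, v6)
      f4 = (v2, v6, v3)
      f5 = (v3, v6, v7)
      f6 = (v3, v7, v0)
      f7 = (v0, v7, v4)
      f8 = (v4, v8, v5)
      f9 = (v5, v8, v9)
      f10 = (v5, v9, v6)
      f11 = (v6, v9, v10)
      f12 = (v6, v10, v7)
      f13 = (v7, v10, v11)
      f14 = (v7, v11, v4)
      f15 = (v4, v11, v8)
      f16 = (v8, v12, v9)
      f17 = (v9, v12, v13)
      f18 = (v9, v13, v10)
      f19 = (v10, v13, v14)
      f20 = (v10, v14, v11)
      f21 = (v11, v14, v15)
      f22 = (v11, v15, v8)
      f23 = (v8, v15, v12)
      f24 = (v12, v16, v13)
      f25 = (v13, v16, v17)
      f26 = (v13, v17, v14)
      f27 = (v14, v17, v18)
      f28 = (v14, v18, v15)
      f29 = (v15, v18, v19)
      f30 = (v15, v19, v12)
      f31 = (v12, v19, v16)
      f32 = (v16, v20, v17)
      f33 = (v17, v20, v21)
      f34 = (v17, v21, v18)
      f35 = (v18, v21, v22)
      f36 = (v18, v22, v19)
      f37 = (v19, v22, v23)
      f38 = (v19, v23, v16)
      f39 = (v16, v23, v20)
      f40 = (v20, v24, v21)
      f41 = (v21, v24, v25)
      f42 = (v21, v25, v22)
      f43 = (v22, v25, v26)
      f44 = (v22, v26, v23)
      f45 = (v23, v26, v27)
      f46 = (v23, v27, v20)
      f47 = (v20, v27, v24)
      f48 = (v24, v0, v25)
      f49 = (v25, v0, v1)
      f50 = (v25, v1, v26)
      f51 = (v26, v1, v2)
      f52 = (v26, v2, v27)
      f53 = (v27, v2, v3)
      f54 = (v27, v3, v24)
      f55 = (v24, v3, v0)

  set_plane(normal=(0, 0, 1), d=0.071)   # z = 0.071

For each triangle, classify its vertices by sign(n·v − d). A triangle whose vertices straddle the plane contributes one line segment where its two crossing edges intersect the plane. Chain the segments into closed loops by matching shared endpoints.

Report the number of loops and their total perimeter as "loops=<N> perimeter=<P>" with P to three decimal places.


loops=2 perimeter=18.466

Straddling triangles (28 of 56):
  (v0,v4,v1) [--+] → (1.40336, 1.56915, 0.071)–(2.159, 0, 0.071)  len=1.7416
  (v1,v4,v5) [+-+] → (1.40336, 1.56915, 0.071)–(1.34613, 1.68799, 0.071)  len=0.1319
  (v1,v5,v2) [++-] → (0.82377, 0.11884, 0.071)–(0.881, 0, 0.071)  len=0.1319
  (v2,v5,v6) [-+-] → (0.82377, 0.11884, 0.071)–(0.54927, 0.68881, 0.071)  len=0.6326
  (v4,v8,v5) [--+] → (-0.35181, 2.07553, 0.071)–(1.34613, 1.68799, 0.071)  len=1.7416
  (v5,v8,v9) [+-+] → (-0.35181, 2.07553, 0.071)–(-0.4804, 2.10488, 0.071)  len=0.1319
  (v5,v9,v6) [++-] → (0.42068, 0.71816, 0.071)–(0.54927, 0.68881, 0.071)  len=0.1319
  (v6,v9,v10) [-+-] → (0.42068, 0.71816, 0.071)–(-0.196, 0.85892, 0.071)  len=0.6325
  (v8,v12,v9) [--+] → (-1.8421, 1.01903, 0.071)–(-0.4804, 2.10488, 0.071)  len=1.7416
  (v9,v12,v13) [+-+] → (-1.8421, 1.01903, 0.071)–(-1.94523, 0.93679, 0.071)  len=0.1319
  (v9,v13,v10) [++-] → (-0.29913, 0.77668, 0.071)–(-0.196, 0.85892, 0.071)  len=0.1319
  (v10,v13,v14) [-+-] → (-0.29913, 0.77668, 0.071)–(-0.79377, 0.38221, 0.071)  len=0.6327
  (v12,v16,v13) [--+] → (-1.94523, -0.80489, 0.071)–(-1.94523, 0.93679, 0.071)  len=1.7417
  (v13,v16,v17) [+-+] → (-1.94523, -0.80489, 0.071)–(-1.94523, -0.93679, 0.071)  len=0.1319
  (v13,v17,v14) [++-] → (-0.79377, 0.25031, 0.071)–(-0.79377, 0.38221, 0.071)  len=0.1319
  (v14,v17,v18) [-+-] → (-0.79377, 0.25031, 0.071)–(-0.79377, -0.38221, 0.071)  len=0.6325
  (v16,v20,v17) [--+] → (-0.58353, -2.02264, 0.071)–(-1.94523, -0.93679, 0.071)  len=1.7416
  (v17,v20,v21) [+-+] → (-0.58353, -2.02264, 0.071)–(-0.4804, -2.10488, 0.071)  len=0.1319
  (v17,v21,v18) [++-] → (-0.69064, -0.46445, 0.071)–(-0.79377, -0.38221, 0.071)  len=0.1319
  (v18,v21,v22) [-+-] → (-0.69064, -0.46445, 0.071)–(-0.196, -0.85892, 0.071)  len=0.6327
  (v20,v24,v21) [--+] → (1.21754, -1.71734, 0.071)–(-0.4804, -2.10488, 0.071)  len=1.7416
  (v21,v24,v25) [+-+] → (1.21754, -1.71734, 0.071)–(1.34613, -1.68799, 0.071)  len=0.1319
  (v21,v25,v22) [++-] → (-0.06741, -0.82957, 0.071)–(-0.196, -0.85892, 0.071)  len=0.1319
  (v22,v25,v26) [-+-] → (-0.06741, -0.82957, 0.071)–(0.54927, -0.68881, 0.071)  len=0.6325
  (v24,v0,v25) [--+] → (2.10177, -0.11884, 0.071)–(1.34613, -1.68799, 0.071)  len=1.7416
  (v25,v0,v1) [+-+] → (2.10177, -0.11884, 0.071)–(2.159, 0, 0.071)  len=0.1319
  (v25,v1,v26) [++-] → (0.6065, -0.56997, 0.071)–(0.54927, -0.68881, 0.071)  len=0.1319
  (v26,v1,v2) [-+-] → (0.6065, -0.56997, 0.071)–(0.881, 0, 0.071)  len=0.6326

Chained into 2 loop(s):
  loop 1: 14 segments, perimeter = 13.1147
  loop 2: 14 segments, perimeter = 5.3515
Total perimeter = 18.466


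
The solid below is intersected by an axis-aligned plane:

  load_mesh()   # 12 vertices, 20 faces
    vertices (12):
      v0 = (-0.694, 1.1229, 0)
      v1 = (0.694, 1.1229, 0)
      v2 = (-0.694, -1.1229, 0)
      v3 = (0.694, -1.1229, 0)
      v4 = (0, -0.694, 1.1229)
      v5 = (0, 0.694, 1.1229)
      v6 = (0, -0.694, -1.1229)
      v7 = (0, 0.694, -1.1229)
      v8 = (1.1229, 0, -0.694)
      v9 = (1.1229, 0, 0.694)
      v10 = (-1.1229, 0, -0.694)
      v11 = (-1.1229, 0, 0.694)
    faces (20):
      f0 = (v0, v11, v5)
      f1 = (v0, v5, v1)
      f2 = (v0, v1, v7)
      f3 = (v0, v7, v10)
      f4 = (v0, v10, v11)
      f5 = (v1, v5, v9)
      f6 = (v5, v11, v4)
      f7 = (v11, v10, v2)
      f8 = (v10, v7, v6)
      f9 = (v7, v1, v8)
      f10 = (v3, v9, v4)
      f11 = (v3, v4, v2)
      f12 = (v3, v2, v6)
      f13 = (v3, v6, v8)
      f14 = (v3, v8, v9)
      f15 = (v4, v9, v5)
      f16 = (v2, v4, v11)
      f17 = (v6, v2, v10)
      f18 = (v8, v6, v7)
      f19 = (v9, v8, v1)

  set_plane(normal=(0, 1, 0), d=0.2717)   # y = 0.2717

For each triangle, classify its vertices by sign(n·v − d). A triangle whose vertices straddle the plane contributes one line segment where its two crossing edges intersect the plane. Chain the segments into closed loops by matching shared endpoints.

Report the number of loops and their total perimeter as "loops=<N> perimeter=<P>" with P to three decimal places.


loops=1 perimeter=6.930

Straddling triangles (10 of 20):
  (v0,v11,v5) [+-+] → (-1.01912, 0.2717, 0.526078)–(-0.683286, 0.2717, 0.861914)  len=0.4749
  (v0,v7,v10) [++-] → (-0.683286, 0.2717, -0.861914)–(-1.01912, 0.2717, -0.526078)  len=0.4749
  (v0,v10,v11) [+--] → (-1.01912, 0.2717, -0.526078)–(-1.01912, 0.2717, 0.526078)  len=1.0522
  (v1,v5,v9) [++-] → (0.683286, 0.2717, 0.861914)–(1.01912, 0.2717, 0.526078)  len=0.4749
  (v5,v11,v4) [+--] → (-0.683286, 0.2717, 0.861914)–(0, 0.2717, 1.1229)  len=0.7314
  (v10,v7,v6) [-+-] → (-0.683286, 0.2717, -0.861914)–(0, 0.2717, -1.1229)  len=0.7314
  (v7,v1,v8) [++-] → (1.01912, 0.2717, -0.526078)–(0.683286, 0.2717, -0.861914)  len=0.4749
  (v4,v9,v5) [--+] → (0.683286, 0.2717, 0.861914)–(0, 0.2717, 1.1229)  len=0.7314
  (v8,v6,v7) [--+] → (0, 0.2717, -1.1229)–(0.683286, 0.2717, -0.861914)  len=0.7314
  (v9,v8,v1) [--+] → (1.01912, 0.2717, -0.526078)–(1.01912, 0.2717, 0.526078)  len=1.0522

Chained into 1 loop(s):
  loop 1: 10 segments, perimeter = 6.9298
Total perimeter = 6.930


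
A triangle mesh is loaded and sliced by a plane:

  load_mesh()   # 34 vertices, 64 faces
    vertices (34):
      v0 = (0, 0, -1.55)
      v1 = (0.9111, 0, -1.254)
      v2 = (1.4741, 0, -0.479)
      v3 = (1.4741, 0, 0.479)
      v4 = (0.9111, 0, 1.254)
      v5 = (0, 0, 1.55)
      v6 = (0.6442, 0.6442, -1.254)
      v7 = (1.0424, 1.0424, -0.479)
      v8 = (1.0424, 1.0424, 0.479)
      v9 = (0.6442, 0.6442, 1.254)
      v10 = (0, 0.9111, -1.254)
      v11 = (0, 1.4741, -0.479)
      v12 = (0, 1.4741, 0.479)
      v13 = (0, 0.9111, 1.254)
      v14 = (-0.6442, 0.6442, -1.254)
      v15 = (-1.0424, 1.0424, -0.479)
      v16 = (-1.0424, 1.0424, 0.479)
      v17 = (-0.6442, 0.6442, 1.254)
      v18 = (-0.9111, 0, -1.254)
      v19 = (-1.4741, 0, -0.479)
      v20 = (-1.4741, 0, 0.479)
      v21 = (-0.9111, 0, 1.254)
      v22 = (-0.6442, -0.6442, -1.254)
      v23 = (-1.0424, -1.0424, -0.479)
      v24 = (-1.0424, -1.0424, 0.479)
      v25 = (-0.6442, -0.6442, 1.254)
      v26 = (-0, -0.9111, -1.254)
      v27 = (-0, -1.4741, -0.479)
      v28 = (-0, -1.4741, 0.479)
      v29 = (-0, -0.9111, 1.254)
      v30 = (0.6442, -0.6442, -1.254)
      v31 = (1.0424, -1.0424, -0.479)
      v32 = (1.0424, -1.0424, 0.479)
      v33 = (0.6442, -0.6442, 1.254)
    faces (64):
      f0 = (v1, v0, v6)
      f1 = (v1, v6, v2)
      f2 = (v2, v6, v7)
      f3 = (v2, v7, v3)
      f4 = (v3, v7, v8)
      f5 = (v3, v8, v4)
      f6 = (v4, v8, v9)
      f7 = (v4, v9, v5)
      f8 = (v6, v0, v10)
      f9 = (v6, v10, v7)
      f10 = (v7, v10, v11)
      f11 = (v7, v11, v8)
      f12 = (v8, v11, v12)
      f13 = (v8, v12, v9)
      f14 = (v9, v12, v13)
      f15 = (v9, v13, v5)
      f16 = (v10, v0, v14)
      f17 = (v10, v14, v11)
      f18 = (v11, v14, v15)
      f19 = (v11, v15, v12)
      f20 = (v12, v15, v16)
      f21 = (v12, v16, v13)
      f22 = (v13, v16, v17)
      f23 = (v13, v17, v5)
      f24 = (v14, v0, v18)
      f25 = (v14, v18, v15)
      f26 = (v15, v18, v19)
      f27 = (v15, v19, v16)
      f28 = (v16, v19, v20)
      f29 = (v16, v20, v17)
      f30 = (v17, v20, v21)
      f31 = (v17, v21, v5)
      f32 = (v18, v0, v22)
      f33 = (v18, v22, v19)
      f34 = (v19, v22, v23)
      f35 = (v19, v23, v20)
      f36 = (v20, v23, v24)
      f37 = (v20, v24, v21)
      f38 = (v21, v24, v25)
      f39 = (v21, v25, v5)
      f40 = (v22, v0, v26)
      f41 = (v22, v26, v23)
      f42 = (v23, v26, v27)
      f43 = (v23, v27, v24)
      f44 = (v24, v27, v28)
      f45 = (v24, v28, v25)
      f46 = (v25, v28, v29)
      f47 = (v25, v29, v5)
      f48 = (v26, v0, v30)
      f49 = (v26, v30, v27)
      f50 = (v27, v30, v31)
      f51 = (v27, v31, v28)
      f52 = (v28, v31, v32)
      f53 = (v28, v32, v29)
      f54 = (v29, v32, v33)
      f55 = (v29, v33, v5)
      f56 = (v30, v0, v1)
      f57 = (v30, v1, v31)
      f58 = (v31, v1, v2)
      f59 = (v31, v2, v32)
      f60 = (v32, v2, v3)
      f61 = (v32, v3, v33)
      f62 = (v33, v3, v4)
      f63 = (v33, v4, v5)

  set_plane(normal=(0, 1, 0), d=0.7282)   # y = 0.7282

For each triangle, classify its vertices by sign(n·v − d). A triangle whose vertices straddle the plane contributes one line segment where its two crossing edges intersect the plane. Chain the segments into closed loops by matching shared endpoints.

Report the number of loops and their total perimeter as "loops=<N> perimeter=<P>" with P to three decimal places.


loops=1 perimeter=8.042

Straddling triangles (20 of 64):
  (v2,v6,v7) [--+] → (0.7282, 0.7282, -1.09051)–(1.17252, 0.7282, -0.479)  len=0.7559
  (v2,v7,v3) [-+-] → (1.17252, 0.7282, -0.479)–(1.17252, 0.7282, -0.19024)  len=0.2888
  (v3,v7,v8) [-++] → (1.17252, 0.7282, -0.19024)–(1.17252, 0.7282, 0.479)  len=0.6692
  (v3,v8,v4) [-+-] → (1.17252, 0.7282, 0.479)–(1.00282, 0.7282, 0.7126)  len=0.2887
  (v4,v8,v9) [-+-] → (1.00282, 0.7282, 0.7126)–(0.7282, 0.7282, 1.09051)  len=0.4672
  (v6,v0,v10) [--+] → (0, 0.7282, -1.31342)–(0.441454, 0.7282, -1.254)  len=0.4454
  (v6,v10,v7) [-++] → (0.441454, 0.7282, -1.254)–(0.7282, 0.7282, -1.09051)  len=0.3301
  (v8,v12,v9) [++-] → (0.578996, 0.7282, 1.17556)–(0.7282, 0.7282, 1.09051)  len=0.1717
  (v9,v12,v13) [-++] → (0.578996, 0.7282, 1.17556)–(0.441454, 0.7282, 1.254)  len=0.1583
  (v9,v13,v5) [-+-] → (0.441454, 0.7282, 1.254)–(0, 0.7282, 1.31342)  len=0.4454
  (v10,v0,v14) [+--] → (0, 0.7282, -1.31342)–(-0.441454, 0.7282, -1.254)  len=0.4454
  (v10,v14,v11) [+-+] → (-0.441454, 0.7282, -1.254)–(-0.578996, 0.7282, -1.17556)  len=0.1583
  (v11,v14,v15) [+-+] → (-0.578996, 0.7282, -1.17556)–(-0.7282, 0.7282, -1.09051)  len=0.1717
  (v13,v16,v17) [++-] → (-0.7282, 0.7282, 1.09051)–(-0.441454, 0.7282, 1.254)  len=0.3301
  (v13,v17,v5) [+--] → (-0.441454, 0.7282, 1.254)–(0, 0.7282, 1.31342)  len=0.4454
  (v14,v18,v15) [--+] → (-1.00282, 0.7282, -0.7126)–(-0.7282, 0.7282, -1.09051)  len=0.4672
  (v15,v18,v19) [+--] → (-1.00282, 0.7282, -0.7126)–(-1.17252, 0.7282, -0.479)  len=0.2887
  (v15,v19,v16) [+-+] → (-1.17252, 0.7282, -0.479)–(-1.17252, 0.7282, 0.19024)  len=0.6692
  (v16,v19,v20) [+--] → (-1.17252, 0.7282, 0.19024)–(-1.17252, 0.7282, 0.479)  len=0.2888
  (v16,v20,v17) [+--] → (-1.17252, 0.7282, 0.479)–(-0.7282, 0.7282, 1.09051)  len=0.7559

Chained into 1 loop(s):
  loop 1: 20 segments, perimeter = 8.0416
Total perimeter = 8.042


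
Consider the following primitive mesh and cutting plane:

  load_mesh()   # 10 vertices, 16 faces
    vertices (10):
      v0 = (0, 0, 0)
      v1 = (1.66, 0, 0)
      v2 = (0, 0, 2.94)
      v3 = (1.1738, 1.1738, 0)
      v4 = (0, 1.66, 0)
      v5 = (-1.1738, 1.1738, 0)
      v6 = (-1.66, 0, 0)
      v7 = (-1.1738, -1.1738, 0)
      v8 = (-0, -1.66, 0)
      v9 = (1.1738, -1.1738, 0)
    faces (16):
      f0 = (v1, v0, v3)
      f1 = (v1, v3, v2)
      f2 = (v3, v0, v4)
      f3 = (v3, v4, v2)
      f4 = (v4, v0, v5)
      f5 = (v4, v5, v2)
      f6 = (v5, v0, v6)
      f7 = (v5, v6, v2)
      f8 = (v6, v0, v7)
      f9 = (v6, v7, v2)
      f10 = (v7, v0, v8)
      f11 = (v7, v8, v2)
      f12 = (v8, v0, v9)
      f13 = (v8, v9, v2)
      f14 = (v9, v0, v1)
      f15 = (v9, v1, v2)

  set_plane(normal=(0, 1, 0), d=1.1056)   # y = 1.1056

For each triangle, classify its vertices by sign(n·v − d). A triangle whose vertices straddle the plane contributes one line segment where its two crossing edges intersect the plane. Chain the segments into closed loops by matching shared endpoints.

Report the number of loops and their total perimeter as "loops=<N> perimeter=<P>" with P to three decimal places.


loops=1 perimeter=5.539

Straddling triangles (8 of 16):
  (v1,v0,v3) [--+] → (1.1056, 1.1056, 0)–(1.20205, 1.1056, 0)  len=0.0964
  (v1,v3,v2) [-+-] → (1.20205, 1.1056, 0)–(1.1056, 1.1056, 0.17082)  len=0.1962
  (v3,v0,v4) [+-+] → (1.1056, 1.1056, 0)–(0, 1.1056, 0)  len=1.1056
  (v3,v4,v2) [++-] → (0, 1.1056, 0.981889)–(1.1056, 1.1056, 0.17082)  len=1.3712
  (v4,v0,v5) [+-+] → (0, 1.1056, 0)–(-1.1056, 1.1056, 0)  len=1.1056
  (v4,v5,v2) [++-] → (-1.1056, 1.1056, 0.17082)–(0, 1.1056, 0.981889)  len=1.3712
  (v5,v0,v6) [+--] → (-1.1056, 1.1056, 0)–(-1.20205, 1.1056, 0)  len=0.0964
  (v5,v6,v2) [+--] → (-1.20205, 1.1056, 0)–(-1.1056, 1.1056, 0.17082)  len=0.1962

Chained into 1 loop(s):
  loop 1: 8 segments, perimeter = 5.5388
Total perimeter = 5.539


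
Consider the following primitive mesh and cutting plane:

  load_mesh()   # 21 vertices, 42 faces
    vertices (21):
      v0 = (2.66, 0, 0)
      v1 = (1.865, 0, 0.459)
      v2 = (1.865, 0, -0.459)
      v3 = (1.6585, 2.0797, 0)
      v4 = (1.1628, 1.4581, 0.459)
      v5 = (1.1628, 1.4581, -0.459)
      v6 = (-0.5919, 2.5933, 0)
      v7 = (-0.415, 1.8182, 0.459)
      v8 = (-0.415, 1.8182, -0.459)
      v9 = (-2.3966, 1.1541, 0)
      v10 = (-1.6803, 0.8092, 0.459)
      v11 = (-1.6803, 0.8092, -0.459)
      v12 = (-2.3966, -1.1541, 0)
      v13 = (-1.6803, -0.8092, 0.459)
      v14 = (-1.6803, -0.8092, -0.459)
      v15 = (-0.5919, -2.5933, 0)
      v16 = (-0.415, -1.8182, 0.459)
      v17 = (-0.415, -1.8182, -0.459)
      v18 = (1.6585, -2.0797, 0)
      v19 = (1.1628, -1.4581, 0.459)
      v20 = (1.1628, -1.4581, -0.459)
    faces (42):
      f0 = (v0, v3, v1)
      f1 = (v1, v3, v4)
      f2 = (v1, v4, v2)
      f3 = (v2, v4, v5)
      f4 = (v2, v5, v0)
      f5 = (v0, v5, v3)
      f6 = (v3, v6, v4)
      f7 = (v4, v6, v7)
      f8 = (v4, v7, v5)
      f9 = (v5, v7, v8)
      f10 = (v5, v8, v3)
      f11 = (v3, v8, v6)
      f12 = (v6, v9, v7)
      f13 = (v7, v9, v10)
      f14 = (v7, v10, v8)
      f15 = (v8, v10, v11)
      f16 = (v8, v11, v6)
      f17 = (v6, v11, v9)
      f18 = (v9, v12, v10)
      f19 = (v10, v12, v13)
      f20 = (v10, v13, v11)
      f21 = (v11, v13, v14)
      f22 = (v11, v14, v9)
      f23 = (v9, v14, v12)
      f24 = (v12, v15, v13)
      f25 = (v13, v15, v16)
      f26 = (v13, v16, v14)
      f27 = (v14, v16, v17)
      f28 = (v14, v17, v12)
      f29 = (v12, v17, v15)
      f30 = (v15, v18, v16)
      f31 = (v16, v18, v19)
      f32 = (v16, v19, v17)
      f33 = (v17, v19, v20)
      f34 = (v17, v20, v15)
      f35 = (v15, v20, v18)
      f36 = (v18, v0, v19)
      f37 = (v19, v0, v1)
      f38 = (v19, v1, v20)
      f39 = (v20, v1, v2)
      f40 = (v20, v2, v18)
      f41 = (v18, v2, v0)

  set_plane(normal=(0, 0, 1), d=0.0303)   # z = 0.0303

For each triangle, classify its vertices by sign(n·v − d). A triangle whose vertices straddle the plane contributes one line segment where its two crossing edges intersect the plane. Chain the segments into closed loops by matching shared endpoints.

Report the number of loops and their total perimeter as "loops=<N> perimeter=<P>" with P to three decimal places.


Straddling triangles (28 of 42):
  (v0,v3,v1) [--+] → (1.67213, 1.94241, 0.0303)–(2.60752, 0, 0.0303)  len=2.1559
  (v1,v3,v4) [+-+] → (1.67213, 1.94241, 0.0303)–(1.62578, 2.03867, 0.0303)  len=0.1068
  (v1,v4,v2) [++-] → (1.49072, 0.777177, 0.0303)–(1.865, 0, 0.0303)  len=0.8626
  (v2,v4,v5) [-+-] → (1.49072, 0.777177, 0.0303)–(1.1628, 1.4581, 0.0303)  len=0.7558
  (v3,v6,v4) [--+] → (-0.476067, 2.51836, 0.0303)–(1.62578, 2.03867, 0.0303)  len=2.1559
  (v4,v6,v7) [+-+] → (-0.476067, 2.51836, 0.0303)–(-0.580222, 2.54213, 0.0303)  len=0.1068
  (v4,v7,v5) [++-] → (0.321822, 1.65004, 0.0303)–(1.1628, 1.4581, 0.0303)  len=0.8626
  (v5,v7,v8) [-+-] → (0.321822, 1.65004, 0.0303)–(-0.415, 1.8182, 0.0303)  len=0.7558
  (v6,v9,v7) [--+] → (-2.26579, 1.19794, 0.0303)–(-0.580222, 2.54213, 0.0303)  len=2.1559
  (v7,v9,v10) [+-+] → (-2.26579, 1.19794, 0.0303)–(-2.34931, 1.13133, 0.0303)  len=0.1068
  (v7,v10,v8) [++-] → (-1.08941, 1.2804, 0.0303)–(-0.415, 1.8182, 0.0303)  len=0.8626
  (v8,v10,v11) [-+-] → (-1.08941, 1.2804, 0.0303)–(-1.6803, 0.8092, 0.0303)  len=0.7558
  (v9,v12,v10) [--+] → (-2.34931, -1.0245, 0.0303)–(-2.34931, 1.13133, 0.0303)  len=2.1558
  (v10,v12,v13) [+-+] → (-2.34931, -1.0245, 0.0303)–(-2.34931, -1.13133, 0.0303)  len=0.1068
  (v10,v13,v11) [++-] → (-1.6803, -0.0534178, 0.0303)–(-1.6803, 0.8092, 0.0303)  len=0.8626
  (v11,v13,v14) [-+-] → (-1.6803, -0.0534178, 0.0303)–(-1.6803, -0.8092, 0.0303)  len=0.7558
  (v12,v15,v13) [--+] → (-0.663749, -2.47553, 0.0303)–(-2.34931, -1.13133, 0.0303)  len=2.1559
  (v13,v15,v16) [+-+] → (-0.663749, -2.47553, 0.0303)–(-0.580222, -2.54213, 0.0303)  len=0.1068
  (v13,v16,v14) [++-] → (-1.00589, -1.347, 0.0303)–(-1.6803, -0.8092, 0.0303)  len=0.8626
  (v14,v16,v17) [-+-] → (-1.00589, -1.347, 0.0303)–(-0.415, -1.8182, 0.0303)  len=0.7558
  (v15,v18,v16) [--+] → (1.52162, -2.06244, 0.0303)–(-0.580222, -2.54213, 0.0303)  len=2.1559
  (v16,v18,v19) [+-+] → (1.52162, -2.06244, 0.0303)–(1.62578, -2.03867, 0.0303)  len=0.1068
  (v16,v19,v17) [++-] → (0.425978, -1.62626, 0.0303)–(-0.415, -1.8182, 0.0303)  len=0.8626
  (v17,v19,v20) [-+-] → (0.425978, -1.62626, 0.0303)–(1.1628, -1.4581, 0.0303)  len=0.7558
  (v18,v0,v19) [--+] → (2.56117, -0.0962537, 0.0303)–(1.62578, -2.03867, 0.0303)  len=2.1559
  (v19,v0,v1) [+-+] → (2.56117, -0.0962537, 0.0303)–(2.60752, 0, 0.0303)  len=0.1068
  (v19,v1,v20) [++-] → (1.53708, -0.680923, 0.0303)–(1.1628, -1.4581, 0.0303)  len=0.8626
  (v20,v1,v2) [-+-] → (1.53708, -0.680923, 0.0303)–(1.865, 0, 0.0303)  len=0.7558

Chained into 2 loop(s):
  loop 1: 14 segments, perimeter = 15.8391
  loop 2: 14 segments, perimeter = 11.3286
Total perimeter = 27.168

loops=2 perimeter=27.168


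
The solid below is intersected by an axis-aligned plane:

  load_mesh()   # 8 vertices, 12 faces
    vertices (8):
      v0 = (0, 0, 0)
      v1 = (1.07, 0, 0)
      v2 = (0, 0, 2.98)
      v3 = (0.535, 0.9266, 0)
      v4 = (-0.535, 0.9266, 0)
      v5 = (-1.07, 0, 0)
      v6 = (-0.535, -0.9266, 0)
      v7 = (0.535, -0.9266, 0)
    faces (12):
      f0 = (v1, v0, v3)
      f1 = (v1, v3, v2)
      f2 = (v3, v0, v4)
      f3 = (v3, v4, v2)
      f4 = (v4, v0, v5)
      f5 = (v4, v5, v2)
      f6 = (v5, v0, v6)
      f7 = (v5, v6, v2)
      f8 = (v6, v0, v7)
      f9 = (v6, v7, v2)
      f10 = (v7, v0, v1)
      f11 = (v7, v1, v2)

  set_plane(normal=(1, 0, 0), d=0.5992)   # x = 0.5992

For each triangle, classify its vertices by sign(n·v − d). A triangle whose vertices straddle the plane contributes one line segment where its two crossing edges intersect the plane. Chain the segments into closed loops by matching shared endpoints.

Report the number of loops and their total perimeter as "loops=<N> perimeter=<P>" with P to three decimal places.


loops=1 perimeter=4.719

Straddling triangles (4 of 12):
  (v1,v0,v3) [+--] → (0.5992, 0, 0)–(0.5992, 0.815408, 0)  len=0.8154
  (v1,v3,v2) [+--] → (0.5992, 0.815408, 0)–(0.5992, 0, 1.3112)  len=1.5441
  (v7,v0,v1) [--+] → (0.5992, 0, 0)–(0.5992, -0.815408, 0)  len=0.8154
  (v7,v1,v2) [-+-] → (0.5992, -0.815408, 0)–(0.5992, 0, 1.3112)  len=1.5441

Chained into 1 loop(s):
  loop 1: 4 segments, perimeter = 4.7189
Total perimeter = 4.719


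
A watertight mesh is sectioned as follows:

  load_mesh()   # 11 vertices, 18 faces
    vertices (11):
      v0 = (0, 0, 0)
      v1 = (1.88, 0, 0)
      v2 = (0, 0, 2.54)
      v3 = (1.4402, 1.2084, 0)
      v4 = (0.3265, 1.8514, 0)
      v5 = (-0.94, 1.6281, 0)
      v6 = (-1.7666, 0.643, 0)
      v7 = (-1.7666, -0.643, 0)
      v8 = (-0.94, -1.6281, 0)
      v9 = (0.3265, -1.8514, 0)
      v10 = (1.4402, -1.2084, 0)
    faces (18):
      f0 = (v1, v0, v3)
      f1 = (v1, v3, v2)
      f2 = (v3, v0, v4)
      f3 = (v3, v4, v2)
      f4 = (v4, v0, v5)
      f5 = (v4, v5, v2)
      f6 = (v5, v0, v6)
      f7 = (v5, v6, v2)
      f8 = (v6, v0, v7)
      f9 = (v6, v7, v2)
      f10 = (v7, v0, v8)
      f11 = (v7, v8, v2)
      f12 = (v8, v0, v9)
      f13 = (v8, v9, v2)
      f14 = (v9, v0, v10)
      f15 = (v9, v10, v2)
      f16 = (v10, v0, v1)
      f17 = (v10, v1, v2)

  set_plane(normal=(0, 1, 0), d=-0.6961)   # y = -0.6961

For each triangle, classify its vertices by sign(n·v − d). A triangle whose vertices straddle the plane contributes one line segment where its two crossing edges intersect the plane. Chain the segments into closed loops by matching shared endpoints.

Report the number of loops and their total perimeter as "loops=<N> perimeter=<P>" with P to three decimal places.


loops=1 perimeter=8.064

Straddling triangles (8 of 18):
  (v7,v0,v8) [++-] → (-0.4019, -0.6961, 0)–(-1.72204, -0.6961, 0)  len=1.3201
  (v7,v8,v2) [+-+] → (-1.72204, -0.6961, 0)–(-0.4019, -0.6961, 1.45401)  len=1.9639
  (v8,v0,v9) [-+-] → (-0.4019, -0.6961, 0)–(0.122759, -0.6961, 0)  len=0.5247
  (v8,v9,v2) [--+] → (0.122759, -0.6961, 1.585)–(-0.4019, -0.6961, 1.45401)  len=0.5408
  (v9,v0,v10) [-+-] → (0.122759, -0.6961, 0)–(0.829629, -0.6961, 0)  len=0.7069
  (v9,v10,v2) [--+] → (0.829629, -0.6961, 1.07683)–(0.122759, -0.6961, 1.585)  len=0.8706
  (v10,v0,v1) [-++] → (0.829629, -0.6961, 0)–(1.62665, -0.6961, 0)  len=0.7970
  (v10,v1,v2) [-++] → (1.62665, -0.6961, 0)–(0.829629, -0.6961, 1.07683)  len=1.3397

Chained into 1 loop(s):
  loop 1: 8 segments, perimeter = 8.0636
Total perimeter = 8.064


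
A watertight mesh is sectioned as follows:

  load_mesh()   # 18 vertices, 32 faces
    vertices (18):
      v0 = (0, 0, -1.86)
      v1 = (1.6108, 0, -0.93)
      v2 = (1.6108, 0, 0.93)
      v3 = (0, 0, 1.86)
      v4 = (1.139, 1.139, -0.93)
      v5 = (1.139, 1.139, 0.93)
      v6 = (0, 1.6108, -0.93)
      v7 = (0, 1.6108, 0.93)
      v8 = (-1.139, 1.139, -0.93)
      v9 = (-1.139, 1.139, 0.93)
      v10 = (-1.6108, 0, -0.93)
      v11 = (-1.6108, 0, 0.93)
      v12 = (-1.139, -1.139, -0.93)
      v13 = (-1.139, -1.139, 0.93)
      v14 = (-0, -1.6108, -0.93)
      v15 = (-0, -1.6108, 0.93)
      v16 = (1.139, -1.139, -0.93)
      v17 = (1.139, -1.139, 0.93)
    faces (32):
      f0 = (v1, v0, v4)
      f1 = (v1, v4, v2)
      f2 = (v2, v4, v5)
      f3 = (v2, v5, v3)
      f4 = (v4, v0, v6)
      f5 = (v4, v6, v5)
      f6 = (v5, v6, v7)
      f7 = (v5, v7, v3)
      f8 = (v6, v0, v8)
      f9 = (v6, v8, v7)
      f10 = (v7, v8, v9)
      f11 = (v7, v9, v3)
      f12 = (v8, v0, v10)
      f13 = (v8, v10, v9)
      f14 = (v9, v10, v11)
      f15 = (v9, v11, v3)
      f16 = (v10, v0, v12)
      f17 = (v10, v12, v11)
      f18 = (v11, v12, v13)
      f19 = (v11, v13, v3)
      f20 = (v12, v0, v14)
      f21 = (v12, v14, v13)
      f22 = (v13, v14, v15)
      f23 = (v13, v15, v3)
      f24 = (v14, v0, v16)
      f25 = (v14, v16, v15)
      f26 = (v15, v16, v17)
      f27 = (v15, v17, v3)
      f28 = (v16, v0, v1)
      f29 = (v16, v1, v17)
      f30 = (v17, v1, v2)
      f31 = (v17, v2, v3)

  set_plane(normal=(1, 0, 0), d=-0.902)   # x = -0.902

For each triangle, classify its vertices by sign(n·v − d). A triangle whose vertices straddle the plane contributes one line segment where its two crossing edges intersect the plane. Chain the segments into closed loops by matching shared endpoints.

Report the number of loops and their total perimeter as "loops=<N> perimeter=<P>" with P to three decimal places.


loops=1 perimeter=8.978

Straddling triangles (12 of 32):
  (v6,v0,v8) [++-] → (-0.902, 0.902, -1.12351)–(-0.902, 1.23717, -0.93)  len=0.3870
  (v6,v8,v7) [+-+] → (-0.902, 1.23717, -0.93)–(-0.902, 1.23717, -0.542976)  len=0.3870
  (v7,v8,v9) [+--] → (-0.902, 1.23717, -0.542976)–(-0.902, 1.23717, 0.93)  len=1.4730
  (v7,v9,v3) [+-+] → (-0.902, 1.23717, 0.93)–(-0.902, 0.902, 1.12351)  len=0.3870
  (v8,v0,v10) [-+-] → (-0.902, 0.902, -1.12351)–(-0.902, 0, -1.33923)  len=0.9274
  (v9,v11,v3) [--+] → (-0.902, 0, 1.33923)–(-0.902, 0.902, 1.12351)  len=0.9274
  (v10,v0,v12) [-+-] → (-0.902, 0, -1.33923)–(-0.902, -0.902, -1.12351)  len=0.9274
  (v11,v13,v3) [--+] → (-0.902, -0.902, 1.12351)–(-0.902, 0, 1.33923)  len=0.9274
  (v12,v0,v14) [-++] → (-0.902, -0.902, -1.12351)–(-0.902, -1.23717, -0.93)  len=0.3870
  (v12,v14,v13) [-+-] → (-0.902, -1.23717, -0.93)–(-0.902, -1.23717, 0.542976)  len=1.4730
  (v13,v14,v15) [-++] → (-0.902, -1.23717, 0.542976)–(-0.902, -1.23717, 0.93)  len=0.3870
  (v13,v15,v3) [-++] → (-0.902, -1.23717, 0.93)–(-0.902, -0.902, 1.12351)  len=0.3870

Chained into 1 loop(s):
  loop 1: 12 segments, perimeter = 8.9778
Total perimeter = 8.978
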